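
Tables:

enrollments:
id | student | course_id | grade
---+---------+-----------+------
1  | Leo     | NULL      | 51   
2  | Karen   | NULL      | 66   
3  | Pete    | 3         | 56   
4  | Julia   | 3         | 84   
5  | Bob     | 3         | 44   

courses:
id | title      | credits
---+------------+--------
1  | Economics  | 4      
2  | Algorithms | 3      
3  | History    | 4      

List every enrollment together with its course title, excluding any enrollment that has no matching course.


INNER JOIN keeps only enrollments rows whose course_id matches an id in courses. Walk through each enrollment:
  - enrollment 1 (Leo): course_id=NULL, no match -> dropped
  - enrollment 2 (Karen): course_id=NULL, no match -> dropped
  - enrollment 3 (Pete): course_id=3 -> matches History
  - enrollment 4 (Julia): course_id=3 -> matches History
  - enrollment 5 (Bob): course_id=3 -> matches History
So 2 of 5 rows are dropped.

SQL:
SELECT a.student, b.title AS course
FROM enrollments a
INNER JOIN courses b ON a.course_id = b.id

Result:
student | course 
--------+--------
Pete    | History
Julia   | History
Bob     | History


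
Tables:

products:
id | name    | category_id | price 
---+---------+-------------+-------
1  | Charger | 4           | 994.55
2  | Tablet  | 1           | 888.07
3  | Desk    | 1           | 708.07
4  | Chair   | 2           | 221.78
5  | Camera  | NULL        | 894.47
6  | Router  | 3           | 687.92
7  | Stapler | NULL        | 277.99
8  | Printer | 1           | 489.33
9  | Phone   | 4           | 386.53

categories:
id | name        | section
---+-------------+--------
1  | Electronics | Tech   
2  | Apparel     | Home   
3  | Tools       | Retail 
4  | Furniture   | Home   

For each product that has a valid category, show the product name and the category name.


INNER JOIN keeps only products rows whose category_id matches an id in categories. Walk through each product:
  - product 1 (Charger): category_id=4 -> matches Furniture
  - product 2 (Tablet): category_id=1 -> matches Electronics
  - product 3 (Desk): category_id=1 -> matches Electronics
  - product 4 (Chair): category_id=2 -> matches Apparel
  - product 5 (Camera): category_id=NULL, no match -> dropped
  - product 6 (Router): category_id=3 -> matches Tools
  - product 7 (Stapler): category_id=NULL, no match -> dropped
  - product 8 (Printer): category_id=1 -> matches Electronics
  - product 9 (Phone): category_id=4 -> matches Furniture
So 2 of 9 rows are dropped.

SQL:
SELECT a.name, b.name AS category
FROM products a
INNER JOIN categories b ON a.category_id = b.id

Result:
name    | category   
--------+------------
Charger | Furniture  
Tablet  | Electronics
Desk    | Electronics
Chair   | Apparel    
Router  | Tools      
Printer | Electronics
Phone   | Furniture  


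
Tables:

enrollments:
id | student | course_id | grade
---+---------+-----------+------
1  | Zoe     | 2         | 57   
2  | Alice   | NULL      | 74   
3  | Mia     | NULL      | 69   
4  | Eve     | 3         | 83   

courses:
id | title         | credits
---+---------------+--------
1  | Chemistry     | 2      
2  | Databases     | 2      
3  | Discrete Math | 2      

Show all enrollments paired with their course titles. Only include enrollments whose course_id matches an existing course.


INNER JOIN keeps only enrollments rows whose course_id matches an id in courses. Walk through each enrollment:
  - enrollment 1 (Zoe): course_id=2 -> matches Databases
  - enrollment 2 (Alice): course_id=NULL, no match -> dropped
  - enrollment 3 (Mia): course_id=NULL, no match -> dropped
  - enrollment 4 (Eve): course_id=3 -> matches Discrete Math
So 2 of 4 rows are dropped.

SQL:
SELECT a.student, b.title AS course
FROM enrollments a
INNER JOIN courses b ON a.course_id = b.id

Result:
student | course       
--------+--------------
Zoe     | Databases    
Eve     | Discrete Math


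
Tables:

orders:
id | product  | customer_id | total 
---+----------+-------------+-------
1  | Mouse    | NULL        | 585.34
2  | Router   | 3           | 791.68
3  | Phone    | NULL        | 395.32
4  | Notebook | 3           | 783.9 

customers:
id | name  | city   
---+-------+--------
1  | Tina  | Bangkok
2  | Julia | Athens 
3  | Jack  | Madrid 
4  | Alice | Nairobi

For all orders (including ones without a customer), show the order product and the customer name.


LEFT JOIN keeps every row from orders (the left table); where customer_id has no match in customers, the customer columns become NULL. Walk through each order:
  - order 1 (Mouse): customer_id=NULL, no match -> kept with NULL
  - order 2 (Router): customer_id=3 -> matches Jack
  - order 3 (Phone): customer_id=NULL, no match -> kept with NULL
  - order 4 (Notebook): customer_id=3 -> matches Jack
All 4 rows appear; 2 have NULL customer.

SQL:
SELECT a.product, b.name AS customer
FROM orders a
LEFT JOIN customers b ON a.customer_id = b.id

Result:
product  | customer
---------+---------
Mouse    | NULL    
Router   | Jack    
Phone    | NULL    
Notebook | Jack    


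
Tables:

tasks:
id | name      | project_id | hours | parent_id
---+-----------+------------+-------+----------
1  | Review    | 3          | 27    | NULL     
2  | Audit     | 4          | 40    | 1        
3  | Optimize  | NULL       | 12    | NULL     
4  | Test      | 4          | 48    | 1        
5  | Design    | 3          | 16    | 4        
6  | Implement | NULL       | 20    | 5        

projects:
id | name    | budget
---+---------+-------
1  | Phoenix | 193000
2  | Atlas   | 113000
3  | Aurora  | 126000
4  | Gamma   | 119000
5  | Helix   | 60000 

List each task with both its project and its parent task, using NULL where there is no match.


Two LEFT JOINs from the same base table tasks: one to projects via project_id, one to tasks itself via parent_id. Both are LEFT so every task is preserved.
Match against projects:
  - task 1 (Review): project_id=3 -> matches Aurora
  - task 2 (Audit): project_id=4 -> matches Gamma
  - task 3 (Optimize): project_id=NULL, no match -> kept with NULL
  - task 4 (Test): project_id=4 -> matches Gamma
  - task 5 (Design): project_id=3 -> matches Aurora
  - task 6 (Implement): project_id=NULL, no match -> kept with NULL
Match against tasks (self):
  - task 1 (Review): parent_id=NULL -> NULL
  - task 2 (Audit): parent_id=1 -> Review
  - task 3 (Optimize): parent_id=NULL -> NULL
  - task 4 (Test): parent_id=1 -> Review
  - task 5 (Design): parent_id=4 -> Test
  - task 6 (Implement): parent_id=5 -> Design

SQL:
SELECT a.name, b.name AS project, c.name AS parent
FROM tasks a
LEFT JOIN projects b ON a.project_id = b.id
LEFT JOIN tasks c ON a.parent_id = c.id

Result:
name      | project | parent
----------+---------+-------
Review    | Aurora  | NULL  
Audit     | Gamma   | Review
Optimize  | NULL    | NULL  
Test      | Gamma   | Review
Design    | Aurora  | Test  
Implement | NULL    | Design


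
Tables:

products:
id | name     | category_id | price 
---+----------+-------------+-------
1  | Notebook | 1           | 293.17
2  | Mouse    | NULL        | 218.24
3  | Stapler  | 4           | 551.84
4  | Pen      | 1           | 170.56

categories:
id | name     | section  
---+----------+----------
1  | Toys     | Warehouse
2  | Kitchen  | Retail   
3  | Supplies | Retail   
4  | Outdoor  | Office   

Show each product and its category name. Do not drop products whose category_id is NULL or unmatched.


LEFT JOIN keeps every row from products (the left table); where category_id has no match in categories, the category columns become NULL. Walk through each product:
  - product 1 (Notebook): category_id=1 -> matches Toys
  - product 2 (Mouse): category_id=NULL, no match -> kept with NULL
  - product 3 (Stapler): category_id=4 -> matches Outdoor
  - product 4 (Pen): category_id=1 -> matches Toys
All 4 rows appear; 1 has NULL category.

SQL:
SELECT a.name, b.name AS category
FROM products a
LEFT JOIN categories b ON a.category_id = b.id

Result:
name     | category
---------+---------
Notebook | Toys    
Mouse    | NULL    
Stapler  | Outdoor 
Pen      | Toys    


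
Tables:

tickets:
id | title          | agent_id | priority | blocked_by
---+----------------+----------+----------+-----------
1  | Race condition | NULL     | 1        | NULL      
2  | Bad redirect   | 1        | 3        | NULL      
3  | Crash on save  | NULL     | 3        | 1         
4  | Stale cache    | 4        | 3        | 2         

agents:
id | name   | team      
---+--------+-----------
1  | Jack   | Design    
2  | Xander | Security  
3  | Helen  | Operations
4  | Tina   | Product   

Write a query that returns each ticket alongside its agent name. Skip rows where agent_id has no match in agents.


INNER JOIN keeps only tickets rows whose agent_id matches an id in agents. Walk through each ticket:
  - ticket 1 (Race condition): agent_id=NULL, no match -> dropped
  - ticket 2 (Bad redirect): agent_id=1 -> matches Jack
  - ticket 3 (Crash on save): agent_id=NULL, no match -> dropped
  - ticket 4 (Stale cache): agent_id=4 -> matches Tina
So 2 of 4 rows are dropped.

SQL:
SELECT a.title, b.name AS agent
FROM tickets a
INNER JOIN agents b ON a.agent_id = b.id

Result:
title        | agent
-------------+------
Bad redirect | Jack 
Stale cache  | Tina 


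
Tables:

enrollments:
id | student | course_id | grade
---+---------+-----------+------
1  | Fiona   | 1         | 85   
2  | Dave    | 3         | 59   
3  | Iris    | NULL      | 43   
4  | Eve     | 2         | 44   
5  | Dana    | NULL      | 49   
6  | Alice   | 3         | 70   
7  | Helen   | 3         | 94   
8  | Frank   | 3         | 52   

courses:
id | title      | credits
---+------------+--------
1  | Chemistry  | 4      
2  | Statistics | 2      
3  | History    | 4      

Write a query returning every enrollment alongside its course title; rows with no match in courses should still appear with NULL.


LEFT JOIN keeps every row from enrollments (the left table); where course_id has no match in courses, the course columns become NULL. Walk through each enrollment:
  - enrollment 1 (Fiona): course_id=1 -> matches Chemistry
  - enrollment 2 (Dave): course_id=3 -> matches History
  - enrollment 3 (Iris): course_id=NULL, no match -> kept with NULL
  - enrollment 4 (Eve): course_id=2 -> matches Statistics
  - enrollment 5 (Dana): course_id=NULL, no match -> kept with NULL
  - enrollment 6 (Alice): course_id=3 -> matches History
  - enrollment 7 (Helen): course_id=3 -> matches History
  - enrollment 8 (Frank): course_id=3 -> matches History
All 8 rows appear; 2 have NULL course.

SQL:
SELECT a.student, b.title AS course
FROM enrollments a
LEFT JOIN courses b ON a.course_id = b.id

Result:
student | course    
--------+-----------
Fiona   | Chemistry 
Dave    | History   
Iris    | NULL      
Eve     | Statistics
Dana    | NULL      
Alice   | History   
Helen   | History   
Frank   | History   


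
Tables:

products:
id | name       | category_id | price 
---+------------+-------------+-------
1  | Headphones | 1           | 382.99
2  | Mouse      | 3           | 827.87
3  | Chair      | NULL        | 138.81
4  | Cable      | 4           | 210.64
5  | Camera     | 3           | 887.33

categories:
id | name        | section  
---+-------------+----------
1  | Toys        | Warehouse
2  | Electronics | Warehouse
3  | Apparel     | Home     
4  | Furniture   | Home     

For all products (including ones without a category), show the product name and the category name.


LEFT JOIN keeps every row from products (the left table); where category_id has no match in categories, the category columns become NULL. Walk through each product:
  - product 1 (Headphones): category_id=1 -> matches Toys
  - product 2 (Mouse): category_id=3 -> matches Apparel
  - product 3 (Chair): category_id=NULL, no match -> kept with NULL
  - product 4 (Cable): category_id=4 -> matches Furniture
  - product 5 (Camera): category_id=3 -> matches Apparel
All 5 rows appear; 1 has NULL category.

SQL:
SELECT a.name, b.name AS category
FROM products a
LEFT JOIN categories b ON a.category_id = b.id

Result:
name       | category 
-----------+----------
Headphones | Toys     
Mouse      | Apparel  
Chair      | NULL     
Cable      | Furniture
Camera     | Apparel  


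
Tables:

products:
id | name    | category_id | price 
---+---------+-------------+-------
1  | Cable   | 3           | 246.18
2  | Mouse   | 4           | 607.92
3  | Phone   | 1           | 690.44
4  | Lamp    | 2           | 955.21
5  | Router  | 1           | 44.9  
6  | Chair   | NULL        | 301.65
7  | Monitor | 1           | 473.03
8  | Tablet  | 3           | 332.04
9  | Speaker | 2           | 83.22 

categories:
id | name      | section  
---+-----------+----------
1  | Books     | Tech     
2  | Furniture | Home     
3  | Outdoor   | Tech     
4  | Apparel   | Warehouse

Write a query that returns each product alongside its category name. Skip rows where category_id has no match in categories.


INNER JOIN keeps only products rows whose category_id matches an id in categories. Walk through each product:
  - product 1 (Cable): category_id=3 -> matches Outdoor
  - product 2 (Mouse): category_id=4 -> matches Apparel
  - product 3 (Phone): category_id=1 -> matches Books
  - product 4 (Lamp): category_id=2 -> matches Furniture
  - product 5 (Router): category_id=1 -> matches Books
  - product 6 (Chair): category_id=NULL, no match -> dropped
  - product 7 (Monitor): category_id=1 -> matches Books
  - product 8 (Tablet): category_id=3 -> matches Outdoor
  - product 9 (Speaker): category_id=2 -> matches Furniture
So 1 of 9 rows is dropped.

SQL:
SELECT a.name, b.name AS category
FROM products a
INNER JOIN categories b ON a.category_id = b.id

Result:
name    | category 
--------+----------
Cable   | Outdoor  
Mouse   | Apparel  
Phone   | Books    
Lamp    | Furniture
Router  | Books    
Monitor | Books    
Tablet  | Outdoor  
Speaker | Furniture


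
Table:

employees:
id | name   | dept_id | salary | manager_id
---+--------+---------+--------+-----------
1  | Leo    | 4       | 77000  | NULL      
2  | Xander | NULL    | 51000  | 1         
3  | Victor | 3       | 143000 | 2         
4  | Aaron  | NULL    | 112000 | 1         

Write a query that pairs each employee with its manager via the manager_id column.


This is a self-join: employees is joined to a second copy of itself, matching each row's manager_id to another row's id. Use LEFT JOIN so rows with manager_id=NULL are kept.
  - employee 1 (Leo): manager_id=NULL -> NULL
  - employee 2 (Xander): manager_id=1 -> Leo
  - employee 3 (Victor): manager_id=2 -> Xander
  - employee 4 (Aaron): manager_id=1 -> Leo

SQL:
SELECT a.name AS item, b.name AS manager
FROM employees a
LEFT JOIN employees b ON a.manager_id = b.id

Result:
item   | manager
-------+--------
Leo    | NULL   
Xander | Leo    
Victor | Xander 
Aaron  | Leo    


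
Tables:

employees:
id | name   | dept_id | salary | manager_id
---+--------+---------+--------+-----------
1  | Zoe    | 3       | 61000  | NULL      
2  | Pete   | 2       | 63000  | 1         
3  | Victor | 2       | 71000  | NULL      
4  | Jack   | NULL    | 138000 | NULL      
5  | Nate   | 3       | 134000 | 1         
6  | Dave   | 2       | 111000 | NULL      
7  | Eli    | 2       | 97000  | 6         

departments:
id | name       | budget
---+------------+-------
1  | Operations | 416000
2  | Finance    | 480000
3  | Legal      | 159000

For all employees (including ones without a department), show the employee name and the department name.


LEFT JOIN keeps every row from employees (the left table); where dept_id has no match in departments, the department columns become NULL. Walk through each employee:
  - employee 1 (Zoe): dept_id=3 -> matches Legal
  - employee 2 (Pete): dept_id=2 -> matches Finance
  - employee 3 (Victor): dept_id=2 -> matches Finance
  - employee 4 (Jack): dept_id=NULL, no match -> kept with NULL
  - employee 5 (Nate): dept_id=3 -> matches Legal
  - employee 6 (Dave): dept_id=2 -> matches Finance
  - employee 7 (Eli): dept_id=2 -> matches Finance
All 7 rows appear; 1 has NULL department.

SQL:
SELECT a.name, b.name AS department
FROM employees a
LEFT JOIN departments b ON a.dept_id = b.id

Result:
name   | department
-------+-----------
Zoe    | Legal     
Pete   | Finance   
Victor | Finance   
Jack   | NULL      
Nate   | Legal     
Dave   | Finance   
Eli    | Finance   


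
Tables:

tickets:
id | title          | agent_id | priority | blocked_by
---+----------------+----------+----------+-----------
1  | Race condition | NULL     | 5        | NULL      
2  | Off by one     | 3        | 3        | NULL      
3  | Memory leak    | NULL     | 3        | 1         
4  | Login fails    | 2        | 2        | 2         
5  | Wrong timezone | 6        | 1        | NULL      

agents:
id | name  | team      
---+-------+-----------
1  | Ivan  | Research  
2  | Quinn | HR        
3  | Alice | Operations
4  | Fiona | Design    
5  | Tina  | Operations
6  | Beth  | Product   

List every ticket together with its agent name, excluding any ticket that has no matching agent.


INNER JOIN keeps only tickets rows whose agent_id matches an id in agents. Walk through each ticket:
  - ticket 1 (Race condition): agent_id=NULL, no match -> dropped
  - ticket 2 (Off by one): agent_id=3 -> matches Alice
  - ticket 3 (Memory leak): agent_id=NULL, no match -> dropped
  - ticket 4 (Login fails): agent_id=2 -> matches Quinn
  - ticket 5 (Wrong timezone): agent_id=6 -> matches Beth
So 2 of 5 rows are dropped.

SQL:
SELECT a.title, b.name AS agent
FROM tickets a
INNER JOIN agents b ON a.agent_id = b.id

Result:
title          | agent
---------------+------
Off by one     | Alice
Login fails    | Quinn
Wrong timezone | Beth 


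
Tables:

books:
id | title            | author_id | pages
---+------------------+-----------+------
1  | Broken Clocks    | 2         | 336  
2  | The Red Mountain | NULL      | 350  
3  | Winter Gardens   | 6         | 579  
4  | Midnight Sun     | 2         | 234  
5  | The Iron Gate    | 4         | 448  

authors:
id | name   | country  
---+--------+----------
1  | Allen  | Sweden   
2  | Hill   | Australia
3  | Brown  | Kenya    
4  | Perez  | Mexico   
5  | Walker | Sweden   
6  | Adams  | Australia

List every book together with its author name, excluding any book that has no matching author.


INNER JOIN keeps only books rows whose author_id matches an id in authors. Walk through each book:
  - book 1 (Broken Clocks): author_id=2 -> matches Hill
  - book 2 (The Red Mountain): author_id=NULL, no match -> dropped
  - book 3 (Winter Gardens): author_id=6 -> matches Adams
  - book 4 (Midnight Sun): author_id=2 -> matches Hill
  - book 5 (The Iron Gate): author_id=4 -> matches Perez
So 1 of 5 rows is dropped.

SQL:
SELECT a.title, b.name AS author
FROM books a
INNER JOIN authors b ON a.author_id = b.id

Result:
title          | author
---------------+-------
Broken Clocks  | Hill  
Winter Gardens | Adams 
Midnight Sun   | Hill  
The Iron Gate  | Perez 


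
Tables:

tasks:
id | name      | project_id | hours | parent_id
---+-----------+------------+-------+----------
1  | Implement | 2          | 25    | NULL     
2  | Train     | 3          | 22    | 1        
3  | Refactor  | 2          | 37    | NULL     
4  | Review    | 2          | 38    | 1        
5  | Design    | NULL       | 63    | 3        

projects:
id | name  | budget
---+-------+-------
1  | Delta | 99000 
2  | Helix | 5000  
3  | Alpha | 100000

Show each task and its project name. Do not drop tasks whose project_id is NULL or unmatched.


LEFT JOIN keeps every row from tasks (the left table); where project_id has no match in projects, the project columns become NULL. Walk through each task:
  - task 1 (Implement): project_id=2 -> matches Helix
  - task 2 (Train): project_id=3 -> matches Alpha
  - task 3 (Refactor): project_id=2 -> matches Helix
  - task 4 (Review): project_id=2 -> matches Helix
  - task 5 (Design): project_id=NULL, no match -> kept with NULL
All 5 rows appear; 1 has NULL project.

SQL:
SELECT a.name, b.name AS project
FROM tasks a
LEFT JOIN projects b ON a.project_id = b.id

Result:
name      | project
----------+--------
Implement | Helix  
Train     | Alpha  
Refactor  | Helix  
Review    | Helix  
Design    | NULL   


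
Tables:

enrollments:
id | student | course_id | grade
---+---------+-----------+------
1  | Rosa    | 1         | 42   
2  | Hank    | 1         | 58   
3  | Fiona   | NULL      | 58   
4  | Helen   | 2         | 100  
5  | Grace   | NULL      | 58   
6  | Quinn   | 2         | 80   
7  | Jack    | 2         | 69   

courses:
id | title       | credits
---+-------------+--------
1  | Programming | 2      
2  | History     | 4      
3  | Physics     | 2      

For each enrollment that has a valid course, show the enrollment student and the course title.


INNER JOIN keeps only enrollments rows whose course_id matches an id in courses. Walk through each enrollment:
  - enrollment 1 (Rosa): course_id=1 -> matches Programming
  - enrollment 2 (Hank): course_id=1 -> matches Programming
  - enrollment 3 (Fiona): course_id=NULL, no match -> dropped
  - enrollment 4 (Helen): course_id=2 -> matches History
  - enrollment 5 (Grace): course_id=NULL, no match -> dropped
  - enrollment 6 (Quinn): course_id=2 -> matches History
  - enrollment 7 (Jack): course_id=2 -> matches History
So 2 of 7 rows are dropped.

SQL:
SELECT a.student, b.title AS course
FROM enrollments a
INNER JOIN courses b ON a.course_id = b.id

Result:
student | course     
--------+------------
Rosa    | Programming
Hank    | Programming
Helen   | History    
Quinn   | History    
Jack    | History    


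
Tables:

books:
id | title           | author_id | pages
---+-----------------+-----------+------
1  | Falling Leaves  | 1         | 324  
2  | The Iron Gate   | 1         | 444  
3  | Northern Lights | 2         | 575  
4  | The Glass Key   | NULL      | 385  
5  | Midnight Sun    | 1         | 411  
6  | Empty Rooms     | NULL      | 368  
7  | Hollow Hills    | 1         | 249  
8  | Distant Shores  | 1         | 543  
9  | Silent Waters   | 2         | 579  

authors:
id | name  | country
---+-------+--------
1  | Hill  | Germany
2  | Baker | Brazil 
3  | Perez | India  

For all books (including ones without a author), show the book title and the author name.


LEFT JOIN keeps every row from books (the left table); where author_id has no match in authors, the author columns become NULL. Walk through each book:
  - book 1 (Falling Leaves): author_id=1 -> matches Hill
  - book 2 (The Iron Gate): author_id=1 -> matches Hill
  - book 3 (Northern Lights): author_id=2 -> matches Baker
  - book 4 (The Glass Key): author_id=NULL, no match -> kept with NULL
  - book 5 (Midnight Sun): author_id=1 -> matches Hill
  - book 6 (Empty Rooms): author_id=NULL, no match -> kept with NULL
  - book 7 (Hollow Hills): author_id=1 -> matches Hill
  - book 8 (Distant Shores): author_id=1 -> matches Hill
  - book 9 (Silent Waters): author_id=2 -> matches Baker
All 9 rows appear; 2 have NULL author.

SQL:
SELECT a.title, b.name AS author
FROM books a
LEFT JOIN authors b ON a.author_id = b.id

Result:
title           | author
----------------+-------
Falling Leaves  | Hill  
The Iron Gate   | Hill  
Northern Lights | Baker 
The Glass Key   | NULL  
Midnight Sun    | Hill  
Empty Rooms     | NULL  
Hollow Hills    | Hill  
Distant Shores  | Hill  
Silent Waters   | Baker 


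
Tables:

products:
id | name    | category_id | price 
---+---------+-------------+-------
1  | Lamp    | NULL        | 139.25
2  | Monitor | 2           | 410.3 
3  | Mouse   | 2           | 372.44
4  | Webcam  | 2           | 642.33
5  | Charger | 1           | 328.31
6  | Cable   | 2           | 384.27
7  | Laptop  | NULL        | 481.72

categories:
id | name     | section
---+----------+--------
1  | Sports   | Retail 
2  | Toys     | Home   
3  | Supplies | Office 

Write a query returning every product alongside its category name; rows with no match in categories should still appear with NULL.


LEFT JOIN keeps every row from products (the left table); where category_id has no match in categories, the category columns become NULL. Walk through each product:
  - product 1 (Lamp): category_id=NULL, no match -> kept with NULL
  - product 2 (Monitor): category_id=2 -> matches Toys
  - product 3 (Mouse): category_id=2 -> matches Toys
  - product 4 (Webcam): category_id=2 -> matches Toys
  - product 5 (Charger): category_id=1 -> matches Sports
  - product 6 (Cable): category_id=2 -> matches Toys
  - product 7 (Laptop): category_id=NULL, no match -> kept with NULL
All 7 rows appear; 2 have NULL category.

SQL:
SELECT a.name, b.name AS category
FROM products a
LEFT JOIN categories b ON a.category_id = b.id

Result:
name    | category
--------+---------
Lamp    | NULL    
Monitor | Toys    
Mouse   | Toys    
Webcam  | Toys    
Charger | Sports  
Cable   | Toys    
Laptop  | NULL    


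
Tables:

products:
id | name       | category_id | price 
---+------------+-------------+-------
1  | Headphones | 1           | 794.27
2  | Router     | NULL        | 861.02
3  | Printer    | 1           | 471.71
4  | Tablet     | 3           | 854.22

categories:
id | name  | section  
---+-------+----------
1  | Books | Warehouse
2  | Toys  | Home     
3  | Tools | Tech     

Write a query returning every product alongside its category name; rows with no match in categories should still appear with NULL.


LEFT JOIN keeps every row from products (the left table); where category_id has no match in categories, the category columns become NULL. Walk through each product:
  - product 1 (Headphones): category_id=1 -> matches Books
  - product 2 (Router): category_id=NULL, no match -> kept with NULL
  - product 3 (Printer): category_id=1 -> matches Books
  - product 4 (Tablet): category_id=3 -> matches Tools
All 4 rows appear; 1 has NULL category.

SQL:
SELECT a.name, b.name AS category
FROM products a
LEFT JOIN categories b ON a.category_id = b.id

Result:
name       | category
-----------+---------
Headphones | Books   
Router     | NULL    
Printer    | Books   
Tablet     | Tools   


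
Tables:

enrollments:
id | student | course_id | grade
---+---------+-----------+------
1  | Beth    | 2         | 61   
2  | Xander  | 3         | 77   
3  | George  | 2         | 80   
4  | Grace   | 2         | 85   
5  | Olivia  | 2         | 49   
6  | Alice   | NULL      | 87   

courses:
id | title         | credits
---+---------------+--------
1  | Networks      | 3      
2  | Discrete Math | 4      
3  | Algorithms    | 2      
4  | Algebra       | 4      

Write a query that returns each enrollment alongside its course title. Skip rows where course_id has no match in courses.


INNER JOIN keeps only enrollments rows whose course_id matches an id in courses. Walk through each enrollment:
  - enrollment 1 (Beth): course_id=2 -> matches Discrete Math
  - enrollment 2 (Xander): course_id=3 -> matches Algorithms
  - enrollment 3 (George): course_id=2 -> matches Discrete Math
  - enrollment 4 (Grace): course_id=2 -> matches Discrete Math
  - enrollment 5 (Olivia): course_id=2 -> matches Discrete Math
  - enrollment 6 (Alice): course_id=NULL, no match -> dropped
So 1 of 6 rows is dropped.

SQL:
SELECT a.student, b.title AS course
FROM enrollments a
INNER JOIN courses b ON a.course_id = b.id

Result:
student | course       
--------+--------------
Beth    | Discrete Math
Xander  | Algorithms   
George  | Discrete Math
Grace   | Discrete Math
Olivia  | Discrete Math


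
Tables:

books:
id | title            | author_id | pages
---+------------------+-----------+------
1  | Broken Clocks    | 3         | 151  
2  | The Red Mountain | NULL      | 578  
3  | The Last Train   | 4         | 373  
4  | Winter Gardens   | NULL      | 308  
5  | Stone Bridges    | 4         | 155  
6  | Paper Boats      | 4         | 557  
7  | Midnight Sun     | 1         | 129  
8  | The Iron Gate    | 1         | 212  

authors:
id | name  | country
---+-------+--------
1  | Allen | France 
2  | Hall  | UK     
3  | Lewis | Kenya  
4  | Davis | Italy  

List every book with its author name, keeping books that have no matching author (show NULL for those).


LEFT JOIN keeps every row from books (the left table); where author_id has no match in authors, the author columns become NULL. Walk through each book:
  - book 1 (Broken Clocks): author_id=3 -> matches Lewis
  - book 2 (The Red Mountain): author_id=NULL, no match -> kept with NULL
  - book 3 (The Last Train): author_id=4 -> matches Davis
  - book 4 (Winter Gardens): author_id=NULL, no match -> kept with NULL
  - book 5 (Stone Bridges): author_id=4 -> matches Davis
  - book 6 (Paper Boats): author_id=4 -> matches Davis
  - book 7 (Midnight Sun): author_id=1 -> matches Allen
  - book 8 (The Iron Gate): author_id=1 -> matches Allen
All 8 rows appear; 2 have NULL author.

SQL:
SELECT a.title, b.name AS author
FROM books a
LEFT JOIN authors b ON a.author_id = b.id

Result:
title            | author
-----------------+-------
Broken Clocks    | Lewis 
The Red Mountain | NULL  
The Last Train   | Davis 
Winter Gardens   | NULL  
Stone Bridges    | Davis 
Paper Boats      | Davis 
Midnight Sun     | Allen 
The Iron Gate    | Allen 


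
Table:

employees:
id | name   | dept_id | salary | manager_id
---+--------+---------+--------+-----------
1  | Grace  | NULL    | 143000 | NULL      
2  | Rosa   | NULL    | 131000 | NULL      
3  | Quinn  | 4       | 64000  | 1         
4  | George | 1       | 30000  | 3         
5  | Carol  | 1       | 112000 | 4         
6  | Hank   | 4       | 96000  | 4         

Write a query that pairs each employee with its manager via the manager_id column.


This is a self-join: employees is joined to a second copy of itself, matching each row's manager_id to another row's id. Use LEFT JOIN so rows with manager_id=NULL are kept.
  - employee 1 (Grace): manager_id=NULL -> NULL
  - employee 2 (Rosa): manager_id=NULL -> NULL
  - employee 3 (Quinn): manager_id=1 -> Grace
  - employee 4 (George): manager_id=3 -> Quinn
  - employee 5 (Carol): manager_id=4 -> George
  - employee 6 (Hank): manager_id=4 -> George

SQL:
SELECT a.name AS item, b.name AS manager
FROM employees a
LEFT JOIN employees b ON a.manager_id = b.id

Result:
item   | manager
-------+--------
Grace  | NULL   
Rosa   | NULL   
Quinn  | Grace  
George | Quinn  
Carol  | George 
Hank   | George 


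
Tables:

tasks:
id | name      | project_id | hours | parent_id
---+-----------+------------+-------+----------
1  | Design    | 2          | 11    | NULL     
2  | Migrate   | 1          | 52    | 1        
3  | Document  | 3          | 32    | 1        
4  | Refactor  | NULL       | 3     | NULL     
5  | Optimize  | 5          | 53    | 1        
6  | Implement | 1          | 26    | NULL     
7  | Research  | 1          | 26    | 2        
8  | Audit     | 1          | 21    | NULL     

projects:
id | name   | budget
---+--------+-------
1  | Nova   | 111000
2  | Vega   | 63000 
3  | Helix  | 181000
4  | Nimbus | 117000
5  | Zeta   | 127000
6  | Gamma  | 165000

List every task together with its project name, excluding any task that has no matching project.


INNER JOIN keeps only tasks rows whose project_id matches an id in projects. Walk through each task:
  - task 1 (Design): project_id=2 -> matches Vega
  - task 2 (Migrate): project_id=1 -> matches Nova
  - task 3 (Document): project_id=3 -> matches Helix
  - task 4 (Refactor): project_id=NULL, no match -> dropped
  - task 5 (Optimize): project_id=5 -> matches Zeta
  - task 6 (Implement): project_id=1 -> matches Nova
  - task 7 (Research): project_id=1 -> matches Nova
  - task 8 (Audit): project_id=1 -> matches Nova
So 1 of 8 rows is dropped.

SQL:
SELECT a.name, b.name AS project
FROM tasks a
INNER JOIN projects b ON a.project_id = b.id

Result:
name      | project
----------+--------
Design    | Vega   
Migrate   | Nova   
Document  | Helix  
Optimize  | Zeta   
Implement | Nova   
Research  | Nova   
Audit     | Nova   


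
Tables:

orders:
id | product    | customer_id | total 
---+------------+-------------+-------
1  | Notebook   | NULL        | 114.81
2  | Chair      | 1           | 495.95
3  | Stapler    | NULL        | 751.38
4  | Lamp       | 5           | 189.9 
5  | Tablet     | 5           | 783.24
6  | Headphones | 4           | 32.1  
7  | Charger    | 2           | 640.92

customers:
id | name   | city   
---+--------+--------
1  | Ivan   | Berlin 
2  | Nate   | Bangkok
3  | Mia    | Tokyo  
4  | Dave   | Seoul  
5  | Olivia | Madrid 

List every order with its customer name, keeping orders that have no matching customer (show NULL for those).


LEFT JOIN keeps every row from orders (the left table); where customer_id has no match in customers, the customer columns become NULL. Walk through each order:
  - order 1 (Notebook): customer_id=NULL, no match -> kept with NULL
  - order 2 (Chair): customer_id=1 -> matches Ivan
  - order 3 (Stapler): customer_id=NULL, no match -> kept with NULL
  - order 4 (Lamp): customer_id=5 -> matches Olivia
  - order 5 (Tablet): customer_id=5 -> matches Olivia
  - order 6 (Headphones): customer_id=4 -> matches Dave
  - order 7 (Charger): customer_id=2 -> matches Nate
All 7 rows appear; 2 have NULL customer.

SQL:
SELECT a.product, b.name AS customer
FROM orders a
LEFT JOIN customers b ON a.customer_id = b.id

Result:
product    | customer
-----------+---------
Notebook   | NULL    
Chair      | Ivan    
Stapler    | NULL    
Lamp       | Olivia  
Tablet     | Olivia  
Headphones | Dave    
Charger    | Nate    


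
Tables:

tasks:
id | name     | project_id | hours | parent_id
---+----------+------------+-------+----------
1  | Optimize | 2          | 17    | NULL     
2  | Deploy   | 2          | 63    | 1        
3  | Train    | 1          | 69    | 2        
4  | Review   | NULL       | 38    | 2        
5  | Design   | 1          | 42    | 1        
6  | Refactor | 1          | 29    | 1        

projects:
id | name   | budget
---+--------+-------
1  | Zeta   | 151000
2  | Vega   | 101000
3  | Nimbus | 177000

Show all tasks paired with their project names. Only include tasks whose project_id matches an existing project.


INNER JOIN keeps only tasks rows whose project_id matches an id in projects. Walk through each task:
  - task 1 (Optimize): project_id=2 -> matches Vega
  - task 2 (Deploy): project_id=2 -> matches Vega
  - task 3 (Train): project_id=1 -> matches Zeta
  - task 4 (Review): project_id=NULL, no match -> dropped
  - task 5 (Design): project_id=1 -> matches Zeta
  - task 6 (Refactor): project_id=1 -> matches Zeta
So 1 of 6 rows is dropped.

SQL:
SELECT a.name, b.name AS project
FROM tasks a
INNER JOIN projects b ON a.project_id = b.id

Result:
name     | project
---------+--------
Optimize | Vega   
Deploy   | Vega   
Train    | Zeta   
Design   | Zeta   
Refactor | Zeta   


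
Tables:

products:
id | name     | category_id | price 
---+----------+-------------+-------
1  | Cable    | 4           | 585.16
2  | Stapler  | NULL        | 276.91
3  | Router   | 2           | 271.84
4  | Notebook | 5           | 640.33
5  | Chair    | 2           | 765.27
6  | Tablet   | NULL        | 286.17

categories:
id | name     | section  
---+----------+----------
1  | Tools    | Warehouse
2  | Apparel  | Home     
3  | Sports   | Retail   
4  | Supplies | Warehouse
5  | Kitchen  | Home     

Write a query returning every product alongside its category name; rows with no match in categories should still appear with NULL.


LEFT JOIN keeps every row from products (the left table); where category_id has no match in categories, the category columns become NULL. Walk through each product:
  - product 1 (Cable): category_id=4 -> matches Supplies
  - product 2 (Stapler): category_id=NULL, no match -> kept with NULL
  - product 3 (Router): category_id=2 -> matches Apparel
  - product 4 (Notebook): category_id=5 -> matches Kitchen
  - product 5 (Chair): category_id=2 -> matches Apparel
  - product 6 (Tablet): category_id=NULL, no match -> kept with NULL
All 6 rows appear; 2 have NULL category.

SQL:
SELECT a.name, b.name AS category
FROM products a
LEFT JOIN categories b ON a.category_id = b.id

Result:
name     | category
---------+---------
Cable    | Supplies
Stapler  | NULL    
Router   | Apparel 
Notebook | Kitchen 
Chair    | Apparel 
Tablet   | NULL    


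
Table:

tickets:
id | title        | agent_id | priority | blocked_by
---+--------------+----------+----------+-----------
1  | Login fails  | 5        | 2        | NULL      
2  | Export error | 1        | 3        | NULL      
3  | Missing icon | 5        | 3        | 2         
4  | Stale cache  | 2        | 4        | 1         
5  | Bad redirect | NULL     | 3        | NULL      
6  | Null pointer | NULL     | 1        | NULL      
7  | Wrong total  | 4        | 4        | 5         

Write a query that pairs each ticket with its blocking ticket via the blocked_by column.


This is a self-join: tickets is joined to a second copy of itself, matching each row's blocked_by to another row's id. Use LEFT JOIN so rows with blocked_by=NULL are kept.
  - ticket 1 (Login fails): blocked_by=NULL -> NULL
  - ticket 2 (Export error): blocked_by=NULL -> NULL
  - ticket 3 (Missing icon): blocked_by=2 -> Export error
  - ticket 4 (Stale cache): blocked_by=1 -> Login fails
  - ticket 5 (Bad redirect): blocked_by=NULL -> NULL
  - ticket 6 (Null pointer): blocked_by=NULL -> NULL
  - ticket 7 (Wrong total): blocked_by=5 -> Bad redirect

SQL:
SELECT a.title AS item, b.title AS blocked_by
FROM tickets a
LEFT JOIN tickets b ON a.blocked_by = b.id

Result:
item         | blocked_by  
-------------+-------------
Login fails  | NULL        
Export error | NULL        
Missing icon | Export error
Stale cache  | Login fails 
Bad redirect | NULL        
Null pointer | NULL        
Wrong total  | Bad redirect


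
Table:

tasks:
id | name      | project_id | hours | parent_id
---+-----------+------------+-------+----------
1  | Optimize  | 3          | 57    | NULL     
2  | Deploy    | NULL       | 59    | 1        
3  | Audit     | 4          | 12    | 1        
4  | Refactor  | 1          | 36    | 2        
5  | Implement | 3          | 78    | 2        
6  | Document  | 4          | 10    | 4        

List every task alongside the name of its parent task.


This is a self-join: tasks is joined to a second copy of itself, matching each row's parent_id to another row's id. Use LEFT JOIN so rows with parent_id=NULL are kept.
  - task 1 (Optimize): parent_id=NULL -> NULL
  - task 2 (Deploy): parent_id=1 -> Optimize
  - task 3 (Audit): parent_id=1 -> Optimize
  - task 4 (Refactor): parent_id=2 -> Deploy
  - task 5 (Implement): parent_id=2 -> Deploy
  - task 6 (Document): parent_id=4 -> Refactor

SQL:
SELECT a.name AS item, b.name AS parent
FROM tasks a
LEFT JOIN tasks b ON a.parent_id = b.id

Result:
item      | parent  
----------+---------
Optimize  | NULL    
Deploy    | Optimize
Audit     | Optimize
Refactor  | Deploy  
Implement | Deploy  
Document  | Refactor


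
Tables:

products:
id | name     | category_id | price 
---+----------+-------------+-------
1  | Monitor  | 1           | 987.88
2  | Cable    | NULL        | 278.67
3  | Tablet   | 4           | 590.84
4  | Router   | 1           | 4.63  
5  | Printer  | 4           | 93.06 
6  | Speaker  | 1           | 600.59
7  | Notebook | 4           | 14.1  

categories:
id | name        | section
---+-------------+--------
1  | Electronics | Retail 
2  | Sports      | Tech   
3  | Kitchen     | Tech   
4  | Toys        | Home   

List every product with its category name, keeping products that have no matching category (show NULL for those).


LEFT JOIN keeps every row from products (the left table); where category_id has no match in categories, the category columns become NULL. Walk through each product:
  - product 1 (Monitor): category_id=1 -> matches Electronics
  - product 2 (Cable): category_id=NULL, no match -> kept with NULL
  - product 3 (Tablet): category_id=4 -> matches Toys
  - product 4 (Router): category_id=1 -> matches Electronics
  - product 5 (Printer): category_id=4 -> matches Toys
  - product 6 (Speaker): category_id=1 -> matches Electronics
  - product 7 (Notebook): category_id=4 -> matches Toys
All 7 rows appear; 1 has NULL category.

SQL:
SELECT a.name, b.name AS category
FROM products a
LEFT JOIN categories b ON a.category_id = b.id

Result:
name     | category   
---------+------------
Monitor  | Electronics
Cable    | NULL       
Tablet   | Toys       
Router   | Electronics
Printer  | Toys       
Speaker  | Electronics
Notebook | Toys       
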